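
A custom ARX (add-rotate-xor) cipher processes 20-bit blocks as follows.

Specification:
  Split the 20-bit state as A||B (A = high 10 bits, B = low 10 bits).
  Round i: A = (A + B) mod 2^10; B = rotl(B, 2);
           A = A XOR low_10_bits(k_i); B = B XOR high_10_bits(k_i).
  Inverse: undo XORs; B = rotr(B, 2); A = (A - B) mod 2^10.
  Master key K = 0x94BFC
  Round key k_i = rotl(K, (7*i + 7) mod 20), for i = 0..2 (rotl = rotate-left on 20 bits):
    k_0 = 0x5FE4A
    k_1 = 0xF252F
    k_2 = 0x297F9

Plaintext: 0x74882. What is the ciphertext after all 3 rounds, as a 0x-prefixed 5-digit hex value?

s_0 = plaintext = 0x74882
s_1 = Round(s_0, k_0) = 0x07B77
s_2 = Round(s_1, k_1) = 0xAEA16
s_3 = Round(s_2, k_2) = 0xCA4FF

0xCA4FF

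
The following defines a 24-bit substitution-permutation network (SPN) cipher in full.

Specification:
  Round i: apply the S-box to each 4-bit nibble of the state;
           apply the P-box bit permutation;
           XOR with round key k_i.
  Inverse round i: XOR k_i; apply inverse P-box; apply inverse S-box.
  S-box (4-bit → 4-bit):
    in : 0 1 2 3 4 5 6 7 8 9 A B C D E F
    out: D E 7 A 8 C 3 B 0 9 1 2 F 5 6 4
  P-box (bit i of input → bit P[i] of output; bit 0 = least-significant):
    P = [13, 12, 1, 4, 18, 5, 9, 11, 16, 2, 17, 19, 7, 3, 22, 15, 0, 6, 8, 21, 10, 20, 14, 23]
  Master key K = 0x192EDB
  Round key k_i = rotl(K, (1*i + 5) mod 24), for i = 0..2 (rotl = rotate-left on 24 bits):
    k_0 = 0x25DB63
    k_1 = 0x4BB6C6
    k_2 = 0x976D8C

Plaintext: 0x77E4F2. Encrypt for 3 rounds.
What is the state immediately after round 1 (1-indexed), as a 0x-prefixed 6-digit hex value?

s_0 = plaintext = 0x77E4F2
s_1 = Round(s_0, k_0) = 0xDDED28
s_2 = Round(s_1, k_1) = 0x0CF1EF
s_3 = Round(s_2, k_2) = 0x7D2AEB

0xDDED28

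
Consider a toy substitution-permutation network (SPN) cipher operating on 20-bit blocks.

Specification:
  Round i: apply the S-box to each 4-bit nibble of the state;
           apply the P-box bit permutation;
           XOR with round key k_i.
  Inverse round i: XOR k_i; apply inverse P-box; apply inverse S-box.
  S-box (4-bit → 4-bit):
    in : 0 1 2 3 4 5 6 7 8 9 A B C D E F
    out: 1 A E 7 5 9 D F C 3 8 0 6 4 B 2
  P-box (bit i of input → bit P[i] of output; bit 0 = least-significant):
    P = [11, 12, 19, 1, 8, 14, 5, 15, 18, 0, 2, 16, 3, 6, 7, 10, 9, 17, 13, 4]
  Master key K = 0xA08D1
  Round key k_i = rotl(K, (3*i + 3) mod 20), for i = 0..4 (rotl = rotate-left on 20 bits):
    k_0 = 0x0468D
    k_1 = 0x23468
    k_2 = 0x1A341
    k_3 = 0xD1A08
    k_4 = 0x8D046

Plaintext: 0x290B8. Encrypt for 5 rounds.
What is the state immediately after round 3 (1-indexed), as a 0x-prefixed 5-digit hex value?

s_0 = plaintext = 0x290B8
s_1 = Round(s_0, k_0) = 0xE66D7
s_2 = Round(s_1, k_1) = 0xD2AD6
s_3 = Round(s_2, k_2) = 0x88FA3
s_4 = Round(s_3, k_3) = 0x5A699
s_5 = Round(s_4, k_4) = 0xD8F52

0x88FA3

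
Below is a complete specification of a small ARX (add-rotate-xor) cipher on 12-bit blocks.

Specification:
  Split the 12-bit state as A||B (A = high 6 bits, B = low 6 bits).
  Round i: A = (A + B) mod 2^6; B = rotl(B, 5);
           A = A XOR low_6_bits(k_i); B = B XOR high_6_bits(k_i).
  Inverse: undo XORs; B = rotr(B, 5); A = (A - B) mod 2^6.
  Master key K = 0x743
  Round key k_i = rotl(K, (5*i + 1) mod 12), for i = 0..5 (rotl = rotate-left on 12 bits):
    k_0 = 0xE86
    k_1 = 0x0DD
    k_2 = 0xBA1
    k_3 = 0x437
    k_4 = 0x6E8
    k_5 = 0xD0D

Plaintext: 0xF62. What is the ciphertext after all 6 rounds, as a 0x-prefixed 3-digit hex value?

0xA73

s_0 = plaintext = 0xF62
s_1 = Round(s_0, k_0) = 0x66B
s_2 = Round(s_1, k_1) = 0x676
s_3 = Round(s_2, k_2) = 0xBB5
s_4 = Round(s_3, k_3) = 0x52A
s_5 = Round(s_4, k_4) = 0x58E
s_6 = Round(s_5, k_5) = 0xA73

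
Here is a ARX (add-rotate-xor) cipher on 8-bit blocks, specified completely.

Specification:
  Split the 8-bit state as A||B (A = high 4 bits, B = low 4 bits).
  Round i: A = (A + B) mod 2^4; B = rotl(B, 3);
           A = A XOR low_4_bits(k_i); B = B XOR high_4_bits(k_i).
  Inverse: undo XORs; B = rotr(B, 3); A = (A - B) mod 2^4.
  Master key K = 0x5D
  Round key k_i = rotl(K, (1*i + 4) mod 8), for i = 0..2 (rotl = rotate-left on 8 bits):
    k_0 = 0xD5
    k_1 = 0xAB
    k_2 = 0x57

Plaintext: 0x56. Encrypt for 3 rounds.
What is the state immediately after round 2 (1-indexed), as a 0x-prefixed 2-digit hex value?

s_0 = plaintext = 0x56
s_1 = Round(s_0, k_0) = 0xEE
s_2 = Round(s_1, k_1) = 0x7D
s_3 = Round(s_2, k_2) = 0x3B

0x7D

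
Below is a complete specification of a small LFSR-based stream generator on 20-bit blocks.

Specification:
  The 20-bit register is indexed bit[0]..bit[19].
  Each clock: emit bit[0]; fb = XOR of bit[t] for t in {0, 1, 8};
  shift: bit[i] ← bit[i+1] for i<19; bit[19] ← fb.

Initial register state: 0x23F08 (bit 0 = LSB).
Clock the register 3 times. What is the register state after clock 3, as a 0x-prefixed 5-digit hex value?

0x647E1

reg_0 = 0x23F08
clock 1: out=0, reg = 0x91F84
clock 2: out=0, reg = 0xC8FC2
clock 3: out=0, reg = 0x647E1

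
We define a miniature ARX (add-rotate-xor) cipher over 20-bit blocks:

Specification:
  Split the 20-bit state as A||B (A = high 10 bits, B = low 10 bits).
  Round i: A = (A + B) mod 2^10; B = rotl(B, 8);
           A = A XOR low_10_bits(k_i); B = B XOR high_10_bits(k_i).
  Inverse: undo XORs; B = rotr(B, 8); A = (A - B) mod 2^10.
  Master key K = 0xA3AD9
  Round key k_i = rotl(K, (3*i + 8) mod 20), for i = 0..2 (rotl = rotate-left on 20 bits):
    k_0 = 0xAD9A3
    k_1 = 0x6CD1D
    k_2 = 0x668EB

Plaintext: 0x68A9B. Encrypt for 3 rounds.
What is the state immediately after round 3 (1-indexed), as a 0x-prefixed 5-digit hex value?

s_0 = plaintext = 0x68A9B
s_1 = Round(s_0, k_0) = 0x67910
s_2 = Round(s_1, k_1) = 0xECDF7
s_3 = Round(s_2, k_2) = 0x506E7

0x506E7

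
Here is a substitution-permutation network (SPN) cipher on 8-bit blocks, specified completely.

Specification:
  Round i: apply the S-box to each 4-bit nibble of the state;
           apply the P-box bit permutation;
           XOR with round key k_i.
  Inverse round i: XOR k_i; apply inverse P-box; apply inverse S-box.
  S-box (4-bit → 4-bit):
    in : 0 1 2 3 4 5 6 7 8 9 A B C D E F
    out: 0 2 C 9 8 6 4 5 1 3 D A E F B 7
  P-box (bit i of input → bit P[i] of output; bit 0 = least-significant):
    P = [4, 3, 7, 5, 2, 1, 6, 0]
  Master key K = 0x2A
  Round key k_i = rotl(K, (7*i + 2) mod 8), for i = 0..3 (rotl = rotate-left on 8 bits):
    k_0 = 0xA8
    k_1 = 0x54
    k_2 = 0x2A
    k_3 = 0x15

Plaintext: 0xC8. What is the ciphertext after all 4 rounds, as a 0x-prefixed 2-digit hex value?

0x8B

s_0 = plaintext = 0xC8
s_1 = Round(s_0, k_0) = 0xFB
s_2 = Round(s_1, k_1) = 0x3A
s_3 = Round(s_2, k_2) = 0x9F
s_4 = Round(s_3, k_3) = 0x8B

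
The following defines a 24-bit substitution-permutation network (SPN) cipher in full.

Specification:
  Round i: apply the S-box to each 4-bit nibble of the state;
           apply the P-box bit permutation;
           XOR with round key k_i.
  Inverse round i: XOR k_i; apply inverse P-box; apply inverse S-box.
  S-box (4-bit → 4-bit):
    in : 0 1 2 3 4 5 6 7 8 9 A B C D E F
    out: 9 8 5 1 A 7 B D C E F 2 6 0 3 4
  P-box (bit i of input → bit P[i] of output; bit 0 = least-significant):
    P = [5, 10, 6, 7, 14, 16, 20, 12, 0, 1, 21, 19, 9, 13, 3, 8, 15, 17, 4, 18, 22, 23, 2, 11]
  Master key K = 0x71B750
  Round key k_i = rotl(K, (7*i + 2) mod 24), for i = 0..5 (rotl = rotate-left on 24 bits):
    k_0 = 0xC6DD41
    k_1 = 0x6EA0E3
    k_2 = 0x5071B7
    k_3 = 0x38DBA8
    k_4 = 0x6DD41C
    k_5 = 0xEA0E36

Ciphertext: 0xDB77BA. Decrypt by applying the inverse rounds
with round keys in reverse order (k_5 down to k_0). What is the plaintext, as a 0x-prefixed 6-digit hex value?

0xB1F1CB

s_0 = ciphertext = 0xDB77BA
s_1 = InvRound(s_0, k_5) = 0x8D9FA1
s_2 = InvRound(s_1, k_4) = 0xAF7230
s_3 = InvRound(s_2, k_3) = 0x4A9DC1
s_4 = InvRound(s_3, k_2) = 0x85B425
s_5 = InvRound(s_4, k_1) = 0x5BD949
s_6 = InvRound(s_5, k_0) = 0xB1F1CB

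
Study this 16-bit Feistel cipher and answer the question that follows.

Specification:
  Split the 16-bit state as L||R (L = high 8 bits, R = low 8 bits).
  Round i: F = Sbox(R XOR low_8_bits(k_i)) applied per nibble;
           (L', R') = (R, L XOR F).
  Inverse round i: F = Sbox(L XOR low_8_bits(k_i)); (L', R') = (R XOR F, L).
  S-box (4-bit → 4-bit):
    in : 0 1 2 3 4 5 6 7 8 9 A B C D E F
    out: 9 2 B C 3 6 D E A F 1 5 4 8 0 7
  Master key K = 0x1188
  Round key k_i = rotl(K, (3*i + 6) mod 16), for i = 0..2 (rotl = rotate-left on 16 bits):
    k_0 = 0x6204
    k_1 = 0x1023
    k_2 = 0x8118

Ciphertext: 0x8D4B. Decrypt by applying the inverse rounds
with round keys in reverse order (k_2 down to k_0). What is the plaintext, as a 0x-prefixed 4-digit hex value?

0x527D

s_0 = ciphertext = 0x8D4B
s_1 = InvRound(s_0, k_2) = 0xBD8D
s_2 = InvRound(s_1, k_1) = 0x7DBD
s_3 = InvRound(s_2, k_0) = 0x527D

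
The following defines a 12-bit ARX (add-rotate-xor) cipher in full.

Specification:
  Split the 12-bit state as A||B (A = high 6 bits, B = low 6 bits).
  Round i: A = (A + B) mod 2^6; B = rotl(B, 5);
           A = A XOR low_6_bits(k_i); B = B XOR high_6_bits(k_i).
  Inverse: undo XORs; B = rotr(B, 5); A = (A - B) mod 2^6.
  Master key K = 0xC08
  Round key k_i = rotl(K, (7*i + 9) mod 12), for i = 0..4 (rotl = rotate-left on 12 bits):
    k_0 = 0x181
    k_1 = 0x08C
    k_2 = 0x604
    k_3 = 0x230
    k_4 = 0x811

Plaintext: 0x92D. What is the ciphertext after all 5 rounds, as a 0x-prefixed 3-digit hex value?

0xE31

s_0 = plaintext = 0x92D
s_1 = Round(s_0, k_0) = 0x430
s_2 = Round(s_1, k_1) = 0x31A
s_3 = Round(s_2, k_2) = 0x895
s_4 = Round(s_3, k_3) = 0x1E2
s_5 = Round(s_4, k_4) = 0xE31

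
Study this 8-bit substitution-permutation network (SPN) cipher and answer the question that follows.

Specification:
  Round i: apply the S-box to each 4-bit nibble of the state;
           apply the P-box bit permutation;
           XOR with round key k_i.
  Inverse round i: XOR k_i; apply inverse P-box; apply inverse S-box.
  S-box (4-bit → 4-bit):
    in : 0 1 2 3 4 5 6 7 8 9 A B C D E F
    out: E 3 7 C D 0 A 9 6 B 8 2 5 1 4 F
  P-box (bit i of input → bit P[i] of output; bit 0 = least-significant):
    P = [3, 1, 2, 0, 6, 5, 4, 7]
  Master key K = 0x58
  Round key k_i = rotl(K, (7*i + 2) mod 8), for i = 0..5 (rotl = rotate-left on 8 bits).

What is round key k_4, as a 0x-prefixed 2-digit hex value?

K = 0x58
k_0 = rotl(K, (7*0+2) mod 8) = rotl(K, 2) = 0x61
k_1 = rotl(K, (7*1+2) mod 8) = rotl(K, 1) = 0xB0
k_2 = rotl(K, (7*2+2) mod 8) = rotl(K, 0) = 0x58
k_3 = rotl(K, (7*3+2) mod 8) = rotl(K, 7) = 0x2C
k_4 = rotl(K, (7*4+2) mod 8) = rotl(K, 6) = 0x16

0x16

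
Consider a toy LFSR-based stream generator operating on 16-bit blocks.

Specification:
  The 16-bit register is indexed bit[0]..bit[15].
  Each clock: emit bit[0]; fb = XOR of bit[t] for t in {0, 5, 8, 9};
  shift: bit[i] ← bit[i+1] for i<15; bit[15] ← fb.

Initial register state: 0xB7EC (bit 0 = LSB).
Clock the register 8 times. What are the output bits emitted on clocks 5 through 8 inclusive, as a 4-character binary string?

reg_0 = 0xB7EC
clock 1: out=0, reg = 0xDBF6
clock 2: out=0, reg = 0xEDFB
clock 3: out=1, reg = 0xF6FD
clock 4: out=1, reg = 0xFB7E
clock 5: out=0, reg = 0xFDBF
clock 6: out=1, reg = 0xFEDF
clock 7: out=1, reg = 0x7F6F
clock 8: out=1, reg = 0x3FB7

0111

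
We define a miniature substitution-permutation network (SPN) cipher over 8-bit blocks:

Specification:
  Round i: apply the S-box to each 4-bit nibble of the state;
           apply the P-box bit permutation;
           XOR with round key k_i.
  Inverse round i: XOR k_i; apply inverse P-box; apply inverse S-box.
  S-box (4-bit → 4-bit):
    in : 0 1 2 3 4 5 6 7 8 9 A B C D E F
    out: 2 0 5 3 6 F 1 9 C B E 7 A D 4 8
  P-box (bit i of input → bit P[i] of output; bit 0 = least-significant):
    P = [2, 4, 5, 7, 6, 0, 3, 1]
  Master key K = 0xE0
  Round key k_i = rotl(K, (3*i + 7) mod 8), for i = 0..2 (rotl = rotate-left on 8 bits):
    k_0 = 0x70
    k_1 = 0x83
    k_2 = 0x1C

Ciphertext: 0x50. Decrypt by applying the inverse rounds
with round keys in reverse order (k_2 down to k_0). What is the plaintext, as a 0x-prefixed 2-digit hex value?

s_0 = ciphertext = 0x50
s_1 = InvRound(s_0, k_2) = 0x26
s_2 = InvRound(s_1, k_1) = 0x0D
s_3 = InvRound(s_2, k_0) = 0xBB

0xBB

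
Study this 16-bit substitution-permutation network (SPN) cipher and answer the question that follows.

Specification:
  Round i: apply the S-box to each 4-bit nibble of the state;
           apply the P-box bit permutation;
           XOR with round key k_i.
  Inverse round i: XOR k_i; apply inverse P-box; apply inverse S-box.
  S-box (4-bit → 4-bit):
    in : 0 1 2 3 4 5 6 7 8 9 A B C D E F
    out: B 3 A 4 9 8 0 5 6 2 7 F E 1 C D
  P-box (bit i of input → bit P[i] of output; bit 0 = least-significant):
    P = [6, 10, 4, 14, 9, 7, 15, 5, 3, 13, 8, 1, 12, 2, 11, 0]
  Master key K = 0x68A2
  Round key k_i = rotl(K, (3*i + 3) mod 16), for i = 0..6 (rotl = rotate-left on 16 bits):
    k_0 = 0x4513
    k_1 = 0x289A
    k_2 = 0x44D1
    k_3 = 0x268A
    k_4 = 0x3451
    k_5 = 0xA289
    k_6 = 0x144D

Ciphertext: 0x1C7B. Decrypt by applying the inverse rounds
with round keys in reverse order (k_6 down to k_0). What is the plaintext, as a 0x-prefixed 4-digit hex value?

s_0 = ciphertext = 0x1C7B
s_1 = InvRound(s_0, k_6) = 0x8553
s_2 = InvRound(s_1, k_5) = 0x6B1A
s_3 = InvRound(s_2, k_4) = 0xFFD0
s_4 = InvRound(s_3, k_3) = 0x7F3F
s_5 = InvRound(s_4, k_2) = 0xAB0D
s_6 = InvRound(s_5, k_1) = 0x2EA3
s_7 = InvRound(s_6, k_0) = 0x380E

0x380E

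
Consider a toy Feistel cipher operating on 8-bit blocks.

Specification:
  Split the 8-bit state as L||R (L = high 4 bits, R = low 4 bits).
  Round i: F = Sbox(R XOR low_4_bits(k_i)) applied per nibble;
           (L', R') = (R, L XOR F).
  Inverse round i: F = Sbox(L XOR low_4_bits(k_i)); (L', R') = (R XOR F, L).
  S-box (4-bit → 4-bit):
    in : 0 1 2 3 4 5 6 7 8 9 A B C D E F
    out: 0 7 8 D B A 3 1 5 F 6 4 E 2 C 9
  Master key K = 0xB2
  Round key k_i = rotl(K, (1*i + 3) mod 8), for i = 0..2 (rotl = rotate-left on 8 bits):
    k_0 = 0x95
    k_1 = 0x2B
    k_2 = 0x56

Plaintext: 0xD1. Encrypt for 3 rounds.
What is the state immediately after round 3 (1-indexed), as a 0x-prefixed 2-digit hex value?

s_0 = plaintext = 0xD1
s_1 = Round(s_0, k_0) = 0x16
s_2 = Round(s_1, k_1) = 0x63
s_3 = Round(s_2, k_2) = 0x3C

0x3C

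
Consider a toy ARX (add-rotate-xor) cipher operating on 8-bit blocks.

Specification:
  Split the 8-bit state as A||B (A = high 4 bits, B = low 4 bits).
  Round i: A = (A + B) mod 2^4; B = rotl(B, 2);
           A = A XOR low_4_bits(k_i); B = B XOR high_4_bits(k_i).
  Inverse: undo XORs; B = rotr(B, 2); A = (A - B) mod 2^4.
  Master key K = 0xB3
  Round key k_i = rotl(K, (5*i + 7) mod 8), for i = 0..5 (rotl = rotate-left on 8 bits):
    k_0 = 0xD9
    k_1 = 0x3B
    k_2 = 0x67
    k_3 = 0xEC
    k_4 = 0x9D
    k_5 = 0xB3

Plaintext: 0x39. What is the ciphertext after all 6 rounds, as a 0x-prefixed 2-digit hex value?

s_0 = plaintext = 0x39
s_1 = Round(s_0, k_0) = 0x5B
s_2 = Round(s_1, k_1) = 0xBD
s_3 = Round(s_2, k_2) = 0xF1
s_4 = Round(s_3, k_3) = 0xCA
s_5 = Round(s_4, k_4) = 0xB3
s_6 = Round(s_5, k_5) = 0xD7

0xD7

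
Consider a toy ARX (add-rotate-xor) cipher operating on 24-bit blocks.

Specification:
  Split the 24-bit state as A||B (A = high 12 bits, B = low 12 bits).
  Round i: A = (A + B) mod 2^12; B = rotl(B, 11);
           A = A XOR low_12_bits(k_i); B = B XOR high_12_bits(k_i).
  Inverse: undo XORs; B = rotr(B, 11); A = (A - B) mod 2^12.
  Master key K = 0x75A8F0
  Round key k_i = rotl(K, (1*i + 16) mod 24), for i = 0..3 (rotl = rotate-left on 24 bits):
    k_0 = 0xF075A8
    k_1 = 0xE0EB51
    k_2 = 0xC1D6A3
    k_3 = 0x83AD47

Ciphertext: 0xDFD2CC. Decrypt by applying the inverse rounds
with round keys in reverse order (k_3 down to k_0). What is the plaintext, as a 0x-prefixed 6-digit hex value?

s_0 = ciphertext = 0xDFD2CC
s_1 = InvRound(s_0, k_3) = 0xACD5ED
s_2 = InvRound(s_1, k_2) = 0x88D3E1
s_3 = InvRound(s_2, k_1) = 0x7FDBDF
s_4 = InvRound(s_3, k_0) = 0x8A59B0

0x8A59B0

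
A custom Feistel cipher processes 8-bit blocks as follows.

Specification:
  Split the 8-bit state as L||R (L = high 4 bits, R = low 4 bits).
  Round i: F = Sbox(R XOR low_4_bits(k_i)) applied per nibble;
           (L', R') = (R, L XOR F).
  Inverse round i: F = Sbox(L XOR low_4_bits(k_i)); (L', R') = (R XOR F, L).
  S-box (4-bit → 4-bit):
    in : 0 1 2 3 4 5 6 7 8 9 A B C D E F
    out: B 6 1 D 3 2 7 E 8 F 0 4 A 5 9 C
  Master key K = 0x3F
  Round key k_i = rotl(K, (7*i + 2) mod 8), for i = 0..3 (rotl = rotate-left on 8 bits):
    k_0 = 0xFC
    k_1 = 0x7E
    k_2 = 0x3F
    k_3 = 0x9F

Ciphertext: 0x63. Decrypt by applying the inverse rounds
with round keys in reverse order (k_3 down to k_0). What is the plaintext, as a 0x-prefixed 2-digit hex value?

0xAE

s_0 = ciphertext = 0x63
s_1 = InvRound(s_0, k_3) = 0xC6
s_2 = InvRound(s_1, k_2) = 0xBC
s_3 = InvRound(s_2, k_1) = 0xEB
s_4 = InvRound(s_3, k_0) = 0xAE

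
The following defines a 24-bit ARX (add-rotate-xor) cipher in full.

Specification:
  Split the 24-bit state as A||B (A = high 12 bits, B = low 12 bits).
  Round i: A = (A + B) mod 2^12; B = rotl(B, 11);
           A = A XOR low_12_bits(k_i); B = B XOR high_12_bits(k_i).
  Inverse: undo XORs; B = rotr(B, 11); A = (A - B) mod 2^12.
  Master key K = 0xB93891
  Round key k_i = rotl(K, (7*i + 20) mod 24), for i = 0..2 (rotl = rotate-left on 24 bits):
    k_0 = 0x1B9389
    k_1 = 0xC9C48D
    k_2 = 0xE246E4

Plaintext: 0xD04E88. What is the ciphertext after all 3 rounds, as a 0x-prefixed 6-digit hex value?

0x595DD5

s_0 = plaintext = 0xD04E88
s_1 = Round(s_0, k_0) = 0x8056FD
s_2 = Round(s_1, k_1) = 0xB8F7E2
s_3 = Round(s_2, k_2) = 0x595DD5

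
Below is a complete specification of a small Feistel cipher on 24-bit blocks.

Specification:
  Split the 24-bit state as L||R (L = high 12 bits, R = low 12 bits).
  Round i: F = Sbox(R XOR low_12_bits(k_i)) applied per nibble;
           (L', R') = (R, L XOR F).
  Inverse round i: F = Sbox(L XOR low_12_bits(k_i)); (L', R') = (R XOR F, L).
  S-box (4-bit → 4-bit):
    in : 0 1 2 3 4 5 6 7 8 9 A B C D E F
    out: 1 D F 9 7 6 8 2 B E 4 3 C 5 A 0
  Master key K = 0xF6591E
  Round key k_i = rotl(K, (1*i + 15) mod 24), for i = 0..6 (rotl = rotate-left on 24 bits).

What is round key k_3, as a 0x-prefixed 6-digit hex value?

K = 0xF6591E
k_0 = rotl(K, (1*0+15) mod 24) = rotl(K, 15) = 0x8F7B2C
k_1 = rotl(K, (1*1+15) mod 24) = rotl(K, 16) = 0x1EF659
k_2 = rotl(K, (1*2+15) mod 24) = rotl(K, 17) = 0x3DECB2
k_3 = rotl(K, (1*3+15) mod 24) = rotl(K, 18) = 0x7BD964

0x7BD964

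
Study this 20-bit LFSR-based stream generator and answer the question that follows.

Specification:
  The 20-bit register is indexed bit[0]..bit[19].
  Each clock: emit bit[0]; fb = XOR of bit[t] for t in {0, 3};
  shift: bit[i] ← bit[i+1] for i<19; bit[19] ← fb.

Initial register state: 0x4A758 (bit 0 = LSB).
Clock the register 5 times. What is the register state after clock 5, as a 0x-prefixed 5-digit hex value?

0x9A53A

reg_0 = 0x4A758
clock 1: out=0, reg = 0xA53AC
clock 2: out=0, reg = 0xD29D6
clock 3: out=0, reg = 0x694EB
clock 4: out=1, reg = 0x34A75
clock 5: out=1, reg = 0x9A53A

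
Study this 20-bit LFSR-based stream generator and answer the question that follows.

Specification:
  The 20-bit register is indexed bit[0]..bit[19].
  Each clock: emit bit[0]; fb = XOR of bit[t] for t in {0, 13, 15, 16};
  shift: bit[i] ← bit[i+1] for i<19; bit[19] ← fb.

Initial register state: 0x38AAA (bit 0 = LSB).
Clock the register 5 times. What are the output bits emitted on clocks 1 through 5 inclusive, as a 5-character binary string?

01010

reg_0 = 0x38AAA
clock 1: out=0, reg = 0x1C555
clock 2: out=1, reg = 0x8E2AA
clock 3: out=0, reg = 0x47155
clock 4: out=1, reg = 0x238AA
clock 5: out=0, reg = 0x91C55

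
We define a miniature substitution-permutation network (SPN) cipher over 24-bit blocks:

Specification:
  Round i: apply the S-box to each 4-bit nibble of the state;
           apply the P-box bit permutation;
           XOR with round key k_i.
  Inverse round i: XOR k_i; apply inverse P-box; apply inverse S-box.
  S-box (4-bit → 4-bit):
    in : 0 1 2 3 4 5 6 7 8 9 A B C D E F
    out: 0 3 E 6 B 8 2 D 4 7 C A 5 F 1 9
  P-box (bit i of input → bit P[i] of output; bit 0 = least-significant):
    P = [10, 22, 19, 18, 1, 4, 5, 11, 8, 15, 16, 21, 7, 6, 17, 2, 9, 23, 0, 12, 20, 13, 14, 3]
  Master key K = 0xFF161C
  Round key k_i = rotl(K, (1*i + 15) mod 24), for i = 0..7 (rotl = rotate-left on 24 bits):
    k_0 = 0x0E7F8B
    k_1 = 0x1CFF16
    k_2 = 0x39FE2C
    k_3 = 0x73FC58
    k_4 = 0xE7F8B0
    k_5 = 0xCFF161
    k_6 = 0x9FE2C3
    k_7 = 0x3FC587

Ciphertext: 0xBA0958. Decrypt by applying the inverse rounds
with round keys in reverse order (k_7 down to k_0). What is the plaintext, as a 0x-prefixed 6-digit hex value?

0xDEFBCE

s_0 = ciphertext = 0xBA0958
s_1 = InvRound(s_0, k_7) = 0xA3434F
s_2 = InvRound(s_1, k_6) = 0x40F40A
s_3 = InvRound(s_2, k_5) = 0x533CC7
s_4 = InvRound(s_3, k_4) = 0xC3BB9F
s_5 = InvRound(s_4, k_3) = 0xC94FEE
s_6 = InvRound(s_5, k_2) = 0x1B14E6
s_7 = InvRound(s_6, k_1) = 0x3E9925
s_8 = InvRound(s_7, k_0) = 0xDEFBCE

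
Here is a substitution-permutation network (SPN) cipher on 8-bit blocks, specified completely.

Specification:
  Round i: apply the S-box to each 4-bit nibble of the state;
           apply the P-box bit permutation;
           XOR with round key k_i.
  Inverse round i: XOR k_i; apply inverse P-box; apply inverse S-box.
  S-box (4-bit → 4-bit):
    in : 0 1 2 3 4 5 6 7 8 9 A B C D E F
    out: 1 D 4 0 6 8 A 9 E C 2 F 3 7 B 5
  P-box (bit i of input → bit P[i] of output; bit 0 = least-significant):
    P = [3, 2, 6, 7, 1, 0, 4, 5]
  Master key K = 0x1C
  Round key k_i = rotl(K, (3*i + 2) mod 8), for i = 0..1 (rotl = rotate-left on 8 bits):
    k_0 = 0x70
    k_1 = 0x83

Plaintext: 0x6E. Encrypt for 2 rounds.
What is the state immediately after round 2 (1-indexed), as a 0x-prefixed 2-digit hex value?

0xDC

s_0 = plaintext = 0x6E
s_1 = Round(s_0, k_0) = 0xDD
s_2 = Round(s_1, k_1) = 0xDC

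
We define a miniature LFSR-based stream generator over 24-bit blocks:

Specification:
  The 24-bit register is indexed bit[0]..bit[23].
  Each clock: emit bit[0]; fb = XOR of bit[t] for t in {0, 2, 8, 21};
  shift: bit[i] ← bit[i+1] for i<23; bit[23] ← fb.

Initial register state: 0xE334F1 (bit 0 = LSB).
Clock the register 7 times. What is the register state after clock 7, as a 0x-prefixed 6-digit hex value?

0x1DC669

reg_0 = 0xE334F1
clock 1: out=1, reg = 0x719A78
clock 2: out=0, reg = 0xB8CD3C
clock 3: out=0, reg = 0xDC669E
clock 4: out=0, reg = 0xEE334F
clock 5: out=1, reg = 0x7719A7
clock 6: out=1, reg = 0x3B8CD3
clock 7: out=1, reg = 0x1DC669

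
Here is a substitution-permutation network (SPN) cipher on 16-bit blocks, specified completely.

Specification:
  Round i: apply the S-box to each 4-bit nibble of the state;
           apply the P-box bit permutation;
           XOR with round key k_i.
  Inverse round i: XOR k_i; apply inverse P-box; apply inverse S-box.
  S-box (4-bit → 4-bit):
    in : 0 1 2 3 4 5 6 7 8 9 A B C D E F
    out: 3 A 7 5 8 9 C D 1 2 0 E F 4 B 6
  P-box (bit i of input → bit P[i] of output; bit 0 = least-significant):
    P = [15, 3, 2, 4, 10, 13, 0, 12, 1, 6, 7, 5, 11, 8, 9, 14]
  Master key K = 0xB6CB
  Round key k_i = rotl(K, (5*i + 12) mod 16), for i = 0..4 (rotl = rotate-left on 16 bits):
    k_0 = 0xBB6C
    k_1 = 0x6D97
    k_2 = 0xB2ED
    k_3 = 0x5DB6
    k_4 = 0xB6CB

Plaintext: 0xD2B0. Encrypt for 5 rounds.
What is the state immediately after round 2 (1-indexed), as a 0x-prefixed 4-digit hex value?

0xE4C3

s_0 = plaintext = 0xD2B0
s_1 = Round(s_0, k_0) = 0x09A7
s_2 = Round(s_1, k_1) = 0xE4C3
s_3 = Round(s_2, k_2) = 0x4FC8
s_4 = Round(s_3, k_3) = 0xA977
s_5 = Round(s_4, k_4) = 0x229E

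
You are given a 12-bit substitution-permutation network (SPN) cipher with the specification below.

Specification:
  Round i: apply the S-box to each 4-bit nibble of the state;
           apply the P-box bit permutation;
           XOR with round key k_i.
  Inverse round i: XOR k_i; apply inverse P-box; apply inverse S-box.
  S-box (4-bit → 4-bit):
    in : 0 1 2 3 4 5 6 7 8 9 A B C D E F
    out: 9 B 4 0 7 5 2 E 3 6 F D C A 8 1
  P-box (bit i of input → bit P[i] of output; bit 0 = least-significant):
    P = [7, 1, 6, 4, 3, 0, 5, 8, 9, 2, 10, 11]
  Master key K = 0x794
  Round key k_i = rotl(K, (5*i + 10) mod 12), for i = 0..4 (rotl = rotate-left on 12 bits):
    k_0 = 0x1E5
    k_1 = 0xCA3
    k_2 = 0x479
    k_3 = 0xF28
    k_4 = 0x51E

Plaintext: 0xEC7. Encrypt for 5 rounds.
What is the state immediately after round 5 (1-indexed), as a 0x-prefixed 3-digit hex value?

s_0 = plaintext = 0xEC7
s_1 = Round(s_0, k_0) = 0x897
s_2 = Round(s_1, k_1) = 0xED4
s_3 = Round(s_2, k_2) = 0xDBA
s_4 = Round(s_3, k_3) = 0x6D6
s_5 = Round(s_4, k_4) = 0x419

0x419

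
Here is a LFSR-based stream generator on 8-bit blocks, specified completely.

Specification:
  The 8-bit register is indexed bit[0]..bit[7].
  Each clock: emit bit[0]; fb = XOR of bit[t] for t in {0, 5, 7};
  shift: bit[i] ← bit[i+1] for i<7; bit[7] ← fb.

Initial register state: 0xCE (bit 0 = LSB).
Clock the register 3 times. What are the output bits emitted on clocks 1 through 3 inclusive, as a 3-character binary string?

011

reg_0 = 0xCE
clock 1: out=0, reg = 0xE7
clock 2: out=1, reg = 0xF3
clock 3: out=1, reg = 0xF9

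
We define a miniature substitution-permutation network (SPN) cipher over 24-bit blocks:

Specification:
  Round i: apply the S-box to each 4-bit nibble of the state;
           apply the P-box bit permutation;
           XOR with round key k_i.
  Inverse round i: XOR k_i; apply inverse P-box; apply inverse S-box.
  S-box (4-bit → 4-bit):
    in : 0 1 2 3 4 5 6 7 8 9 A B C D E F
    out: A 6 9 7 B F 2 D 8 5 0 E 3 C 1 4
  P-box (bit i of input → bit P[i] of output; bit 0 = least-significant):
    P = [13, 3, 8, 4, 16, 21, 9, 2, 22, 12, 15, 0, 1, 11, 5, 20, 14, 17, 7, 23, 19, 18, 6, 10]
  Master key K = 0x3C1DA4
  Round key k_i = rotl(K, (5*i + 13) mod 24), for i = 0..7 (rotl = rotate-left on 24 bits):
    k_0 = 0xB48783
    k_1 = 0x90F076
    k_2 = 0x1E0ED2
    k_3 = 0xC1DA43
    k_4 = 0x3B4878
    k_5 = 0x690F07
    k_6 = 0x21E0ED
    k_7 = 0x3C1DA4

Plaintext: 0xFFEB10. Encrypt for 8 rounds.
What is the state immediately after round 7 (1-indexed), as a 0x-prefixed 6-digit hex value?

0x45CD18

s_0 = plaintext = 0xFFEB10
s_1 = Round(s_0, k_0) = 0x941558
s_2 = Round(s_1, k_1) = 0x7B2A03
s_3 = Round(s_2, k_2) = 0xA42B1C
s_4 = Round(s_3, k_3) = 0x732848
s_5 = Round(s_4, k_4) = 0x000CAF
s_6 = Round(s_5, k_5) = 0xBF1207
s_7 = Round(s_6, k_6) = 0x45CD18
s_8 = Round(s_7, k_7) = 0x92D337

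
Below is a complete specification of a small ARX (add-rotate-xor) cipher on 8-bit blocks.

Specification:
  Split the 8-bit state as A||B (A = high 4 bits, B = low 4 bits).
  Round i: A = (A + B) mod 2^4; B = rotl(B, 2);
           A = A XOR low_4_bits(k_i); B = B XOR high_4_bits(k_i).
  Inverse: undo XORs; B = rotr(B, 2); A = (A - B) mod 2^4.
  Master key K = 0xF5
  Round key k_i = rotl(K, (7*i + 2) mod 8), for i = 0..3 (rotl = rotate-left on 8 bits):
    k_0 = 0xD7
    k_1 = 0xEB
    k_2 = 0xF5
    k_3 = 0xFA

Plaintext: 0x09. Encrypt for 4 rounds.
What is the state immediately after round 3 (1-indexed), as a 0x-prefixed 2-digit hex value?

0x7F

s_0 = plaintext = 0x09
s_1 = Round(s_0, k_0) = 0xEB
s_2 = Round(s_1, k_1) = 0x20
s_3 = Round(s_2, k_2) = 0x7F
s_4 = Round(s_3, k_3) = 0xC0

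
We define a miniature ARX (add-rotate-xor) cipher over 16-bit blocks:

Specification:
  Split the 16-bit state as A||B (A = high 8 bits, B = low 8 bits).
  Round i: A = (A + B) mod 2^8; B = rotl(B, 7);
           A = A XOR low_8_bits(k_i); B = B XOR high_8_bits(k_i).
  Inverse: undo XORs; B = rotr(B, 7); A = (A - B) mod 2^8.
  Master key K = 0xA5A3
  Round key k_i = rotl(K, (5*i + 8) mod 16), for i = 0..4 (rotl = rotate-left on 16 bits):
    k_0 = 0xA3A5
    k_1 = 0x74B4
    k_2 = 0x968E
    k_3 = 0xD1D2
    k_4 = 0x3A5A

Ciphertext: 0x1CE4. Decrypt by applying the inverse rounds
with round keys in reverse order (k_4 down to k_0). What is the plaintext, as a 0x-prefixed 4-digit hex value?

s_0 = ciphertext = 0x1CE4
s_1 = InvRound(s_0, k_4) = 0x89BD
s_2 = InvRound(s_1, k_3) = 0x83D8
s_3 = InvRound(s_2, k_2) = 0x719C
s_4 = InvRound(s_3, k_1) = 0xF4D1
s_5 = InvRound(s_4, k_0) = 0x6DE4

0x6DE4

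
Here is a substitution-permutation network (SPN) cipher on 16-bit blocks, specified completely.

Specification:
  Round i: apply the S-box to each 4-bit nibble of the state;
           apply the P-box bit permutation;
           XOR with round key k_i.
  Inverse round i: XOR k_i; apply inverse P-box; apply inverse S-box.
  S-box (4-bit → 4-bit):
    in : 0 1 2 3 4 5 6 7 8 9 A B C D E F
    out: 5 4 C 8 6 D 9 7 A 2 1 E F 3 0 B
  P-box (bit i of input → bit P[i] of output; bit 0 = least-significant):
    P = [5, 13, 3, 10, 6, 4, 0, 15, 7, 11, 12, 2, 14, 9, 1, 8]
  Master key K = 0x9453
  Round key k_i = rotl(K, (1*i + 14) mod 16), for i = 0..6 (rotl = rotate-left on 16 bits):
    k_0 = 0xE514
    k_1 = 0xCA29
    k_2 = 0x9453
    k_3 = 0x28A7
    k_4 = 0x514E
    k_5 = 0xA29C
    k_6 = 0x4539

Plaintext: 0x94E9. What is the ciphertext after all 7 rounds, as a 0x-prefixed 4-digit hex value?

s_0 = plaintext = 0x94E9
s_1 = Round(s_0, k_0) = 0xDF14
s_2 = Round(s_1, k_1) = 0xA0A4
s_3 = Round(s_2, k_2) = 0xE49B
s_4 = Round(s_3, k_3) = 0x14BF
s_5 = Round(s_4, k_4) = 0xED7D
s_6 = Round(s_5, k_5) = 0x8A6D
s_7 = Round(s_6, k_6) = 0xE6D9

0xE6D9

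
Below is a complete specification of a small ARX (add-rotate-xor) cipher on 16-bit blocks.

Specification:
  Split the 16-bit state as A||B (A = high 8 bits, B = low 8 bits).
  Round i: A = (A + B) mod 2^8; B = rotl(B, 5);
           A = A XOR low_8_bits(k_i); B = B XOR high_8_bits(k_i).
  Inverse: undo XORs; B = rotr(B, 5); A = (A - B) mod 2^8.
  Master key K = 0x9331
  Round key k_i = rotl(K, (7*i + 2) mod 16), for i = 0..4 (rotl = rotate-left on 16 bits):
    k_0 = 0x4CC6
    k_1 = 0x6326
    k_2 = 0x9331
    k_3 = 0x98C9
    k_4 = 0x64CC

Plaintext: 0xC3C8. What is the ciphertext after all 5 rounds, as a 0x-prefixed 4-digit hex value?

s_0 = plaintext = 0xC3C8
s_1 = Round(s_0, k_0) = 0x4D55
s_2 = Round(s_1, k_1) = 0x84C9
s_3 = Round(s_2, k_2) = 0x7CAA
s_4 = Round(s_3, k_3) = 0xEFCD
s_5 = Round(s_4, k_4) = 0x70DD

0x70DD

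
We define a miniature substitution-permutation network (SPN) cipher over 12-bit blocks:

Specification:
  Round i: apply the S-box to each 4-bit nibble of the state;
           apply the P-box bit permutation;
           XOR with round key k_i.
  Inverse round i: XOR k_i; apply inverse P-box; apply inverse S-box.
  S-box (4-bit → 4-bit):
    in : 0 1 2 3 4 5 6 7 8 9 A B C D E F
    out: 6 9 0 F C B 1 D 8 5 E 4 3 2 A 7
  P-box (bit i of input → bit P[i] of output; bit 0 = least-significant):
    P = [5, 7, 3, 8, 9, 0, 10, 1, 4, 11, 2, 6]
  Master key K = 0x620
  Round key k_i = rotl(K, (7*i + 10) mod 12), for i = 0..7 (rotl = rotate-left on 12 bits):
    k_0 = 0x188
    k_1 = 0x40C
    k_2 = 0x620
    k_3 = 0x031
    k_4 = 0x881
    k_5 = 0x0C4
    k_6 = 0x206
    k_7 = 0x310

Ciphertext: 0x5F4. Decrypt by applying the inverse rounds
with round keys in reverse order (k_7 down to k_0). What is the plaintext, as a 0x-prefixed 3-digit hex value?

s_0 = ciphertext = 0x5F4
s_1 = InvRound(s_0, k_7) = 0x49C
s_2 = InvRound(s_1, k_6) = 0x670
s_3 = InvRound(s_2, k_5) = 0x99C
s_4 = InvRound(s_3, k_4) = 0x9D4
s_5 = InvRound(s_4, k_3) = 0xAD5
s_6 = InvRound(s_5, k_2) = 0x30C
s_7 = InvRound(s_6, k_1) = 0x298
s_8 = InvRound(s_7, k_0) = 0x668

0x668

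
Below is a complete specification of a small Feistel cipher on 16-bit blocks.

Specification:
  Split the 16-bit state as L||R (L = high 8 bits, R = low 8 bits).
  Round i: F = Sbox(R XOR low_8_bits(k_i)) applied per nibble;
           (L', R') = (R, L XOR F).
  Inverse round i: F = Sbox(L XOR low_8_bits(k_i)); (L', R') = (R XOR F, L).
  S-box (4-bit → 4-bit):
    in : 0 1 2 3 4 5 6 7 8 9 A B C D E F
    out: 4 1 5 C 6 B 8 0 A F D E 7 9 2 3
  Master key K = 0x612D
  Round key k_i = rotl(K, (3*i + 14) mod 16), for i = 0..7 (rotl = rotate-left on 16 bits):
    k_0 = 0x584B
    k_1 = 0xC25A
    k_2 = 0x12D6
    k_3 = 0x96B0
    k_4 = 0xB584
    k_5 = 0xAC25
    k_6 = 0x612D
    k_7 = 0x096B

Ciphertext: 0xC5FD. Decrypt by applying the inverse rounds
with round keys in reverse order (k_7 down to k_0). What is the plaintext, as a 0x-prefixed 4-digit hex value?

0xCE08

s_0 = ciphertext = 0xC5FD
s_1 = InvRound(s_0, k_7) = 0x2FC5
s_2 = InvRound(s_1, k_6) = 0x802F
s_3 = InvRound(s_2, k_5) = 0xF480
s_4 = InvRound(s_3, k_4) = 0x84F4
s_5 = InvRound(s_4, k_3) = 0x3284
s_6 = InvRound(s_5, k_2) = 0xA232
s_7 = InvRound(s_6, k_1) = 0x08A2
s_8 = InvRound(s_7, k_0) = 0xCE08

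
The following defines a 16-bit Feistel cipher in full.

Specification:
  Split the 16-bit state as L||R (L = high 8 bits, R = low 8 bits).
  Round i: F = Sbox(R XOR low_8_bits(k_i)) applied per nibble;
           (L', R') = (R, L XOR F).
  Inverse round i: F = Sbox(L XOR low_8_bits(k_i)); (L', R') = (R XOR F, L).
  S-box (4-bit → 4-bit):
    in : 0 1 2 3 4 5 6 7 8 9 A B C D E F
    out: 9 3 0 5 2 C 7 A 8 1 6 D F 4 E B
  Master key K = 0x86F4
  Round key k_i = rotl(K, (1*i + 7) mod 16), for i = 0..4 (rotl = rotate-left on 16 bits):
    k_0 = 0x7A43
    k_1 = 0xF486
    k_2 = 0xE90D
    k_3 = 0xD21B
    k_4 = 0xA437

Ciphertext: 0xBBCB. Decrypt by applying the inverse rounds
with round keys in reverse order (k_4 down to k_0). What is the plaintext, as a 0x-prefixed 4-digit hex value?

0xC207

s_0 = ciphertext = 0xBBCB
s_1 = InvRound(s_0, k_4) = 0x44BB
s_2 = InvRound(s_1, k_3) = 0x7044
s_3 = InvRound(s_2, k_2) = 0xE070
s_4 = InvRound(s_3, k_1) = 0x07E0
s_5 = InvRound(s_4, k_0) = 0xC207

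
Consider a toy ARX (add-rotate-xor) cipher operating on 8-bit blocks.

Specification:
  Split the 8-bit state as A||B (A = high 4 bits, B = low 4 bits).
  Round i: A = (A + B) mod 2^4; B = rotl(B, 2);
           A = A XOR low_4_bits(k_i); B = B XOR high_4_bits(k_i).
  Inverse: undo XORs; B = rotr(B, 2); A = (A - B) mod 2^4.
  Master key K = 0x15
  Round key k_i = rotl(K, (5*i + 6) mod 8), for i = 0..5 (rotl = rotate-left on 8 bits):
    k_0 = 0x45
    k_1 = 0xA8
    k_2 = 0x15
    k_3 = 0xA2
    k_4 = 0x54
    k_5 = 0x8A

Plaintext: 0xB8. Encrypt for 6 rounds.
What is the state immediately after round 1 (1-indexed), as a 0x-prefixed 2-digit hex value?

0x66

s_0 = plaintext = 0xB8
s_1 = Round(s_0, k_0) = 0x66
s_2 = Round(s_1, k_1) = 0x43
s_3 = Round(s_2, k_2) = 0x2D
s_4 = Round(s_3, k_3) = 0xDD
s_5 = Round(s_4, k_4) = 0xE2
s_6 = Round(s_5, k_5) = 0xA0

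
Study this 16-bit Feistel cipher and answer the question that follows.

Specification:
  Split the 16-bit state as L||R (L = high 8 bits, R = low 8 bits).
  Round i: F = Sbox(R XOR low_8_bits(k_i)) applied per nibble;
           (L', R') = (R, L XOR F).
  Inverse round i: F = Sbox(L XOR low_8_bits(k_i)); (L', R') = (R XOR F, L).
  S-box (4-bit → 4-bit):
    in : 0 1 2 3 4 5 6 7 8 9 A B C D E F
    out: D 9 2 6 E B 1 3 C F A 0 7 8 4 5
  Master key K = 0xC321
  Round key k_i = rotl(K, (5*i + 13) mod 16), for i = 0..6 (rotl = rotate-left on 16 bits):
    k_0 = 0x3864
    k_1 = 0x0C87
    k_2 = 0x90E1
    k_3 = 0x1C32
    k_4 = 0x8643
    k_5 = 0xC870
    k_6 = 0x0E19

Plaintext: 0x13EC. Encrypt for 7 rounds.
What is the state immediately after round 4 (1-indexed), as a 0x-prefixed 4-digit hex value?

s_0 = plaintext = 0x13EC
s_1 = Round(s_0, k_0) = 0xECDF
s_2 = Round(s_1, k_1) = 0xDF50
s_3 = Round(s_2, k_2) = 0x50D6
s_4 = Round(s_3, k_3) = 0xD61E
s_5 = Round(s_4, k_4) = 0x1E6E
s_6 = Round(s_5, k_5) = 0x6E8A
s_7 = Round(s_6, k_6) = 0x8A98

0xD61E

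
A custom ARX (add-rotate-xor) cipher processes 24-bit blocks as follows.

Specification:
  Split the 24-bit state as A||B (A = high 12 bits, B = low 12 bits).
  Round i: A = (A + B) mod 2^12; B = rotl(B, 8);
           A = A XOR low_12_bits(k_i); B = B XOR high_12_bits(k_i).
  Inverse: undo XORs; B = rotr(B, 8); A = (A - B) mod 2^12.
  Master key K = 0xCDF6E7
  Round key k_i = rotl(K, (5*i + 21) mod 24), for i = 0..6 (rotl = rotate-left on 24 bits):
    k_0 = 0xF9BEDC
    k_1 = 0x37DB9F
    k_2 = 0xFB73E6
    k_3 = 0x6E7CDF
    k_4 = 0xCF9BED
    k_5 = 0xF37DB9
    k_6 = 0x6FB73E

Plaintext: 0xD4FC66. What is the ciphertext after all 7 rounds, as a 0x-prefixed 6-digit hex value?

0xFC2106

s_0 = plaintext = 0xD4FC66
s_1 = Round(s_0, k_0) = 0x76995D
s_2 = Round(s_1, k_1) = 0xB59EE8
s_3 = Round(s_2, k_2) = 0x9A7759
s_4 = Round(s_3, k_3) = 0xDDFF92
s_5 = Round(s_4, k_4) = 0x69CE00
s_6 = Round(s_5, k_5) = 0x925FD7
s_7 = Round(s_6, k_6) = 0xFC2106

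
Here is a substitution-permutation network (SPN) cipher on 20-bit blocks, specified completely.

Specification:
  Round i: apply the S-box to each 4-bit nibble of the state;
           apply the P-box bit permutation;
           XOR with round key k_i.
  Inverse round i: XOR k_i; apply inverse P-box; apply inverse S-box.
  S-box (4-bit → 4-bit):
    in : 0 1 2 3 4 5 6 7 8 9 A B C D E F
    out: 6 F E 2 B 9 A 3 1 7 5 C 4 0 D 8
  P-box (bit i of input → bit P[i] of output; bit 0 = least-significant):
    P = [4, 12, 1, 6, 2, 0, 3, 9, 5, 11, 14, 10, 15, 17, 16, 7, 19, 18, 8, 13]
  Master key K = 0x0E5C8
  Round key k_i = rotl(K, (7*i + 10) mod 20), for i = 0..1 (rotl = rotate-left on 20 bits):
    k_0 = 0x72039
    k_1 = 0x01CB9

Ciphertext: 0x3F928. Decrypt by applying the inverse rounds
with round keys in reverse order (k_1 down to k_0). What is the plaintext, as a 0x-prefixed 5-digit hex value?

s_0 = ciphertext = 0x3F928
s_1 = InvRound(s_0, k_1) = 0xB1B38
s_2 = InvRound(s_1, k_0) = 0x1D363

0x1D363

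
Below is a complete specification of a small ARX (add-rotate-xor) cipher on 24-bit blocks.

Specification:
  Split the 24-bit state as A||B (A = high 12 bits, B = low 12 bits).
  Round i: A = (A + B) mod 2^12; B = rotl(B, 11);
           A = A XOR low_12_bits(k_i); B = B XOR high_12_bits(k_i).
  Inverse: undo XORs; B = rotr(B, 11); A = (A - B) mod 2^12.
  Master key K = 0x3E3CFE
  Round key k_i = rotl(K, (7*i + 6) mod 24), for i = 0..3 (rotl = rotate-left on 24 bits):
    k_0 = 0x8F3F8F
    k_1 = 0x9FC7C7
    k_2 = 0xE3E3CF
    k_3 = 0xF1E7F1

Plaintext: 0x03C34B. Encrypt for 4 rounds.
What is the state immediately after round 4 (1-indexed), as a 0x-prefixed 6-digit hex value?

0x525654

s_0 = plaintext = 0x03C34B
s_1 = Round(s_0, k_0) = 0xC08156
s_2 = Round(s_1, k_1) = 0xA99957
s_3 = Round(s_2, k_2) = 0x03F295
s_4 = Round(s_3, k_3) = 0x525654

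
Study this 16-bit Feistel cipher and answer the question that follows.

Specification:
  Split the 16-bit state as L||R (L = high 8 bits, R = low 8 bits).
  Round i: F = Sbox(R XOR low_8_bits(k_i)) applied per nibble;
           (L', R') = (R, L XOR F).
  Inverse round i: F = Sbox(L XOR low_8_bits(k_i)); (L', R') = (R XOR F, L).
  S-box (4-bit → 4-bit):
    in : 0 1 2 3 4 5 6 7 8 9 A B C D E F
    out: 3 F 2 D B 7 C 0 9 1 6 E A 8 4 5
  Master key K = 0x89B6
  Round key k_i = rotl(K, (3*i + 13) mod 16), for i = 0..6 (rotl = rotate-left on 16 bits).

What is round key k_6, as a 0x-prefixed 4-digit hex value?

K = 0x89B6
k_0 = rotl(K, (3*0+13) mod 16) = rotl(K, 13) = 0xD136
k_1 = rotl(K, (3*1+13) mod 16) = rotl(K, 0) = 0x89B6
k_2 = rotl(K, (3*2+13) mod 16) = rotl(K, 3) = 0x4DB4
k_3 = rotl(K, (3*3+13) mod 16) = rotl(K, 6) = 0x6DA2
k_4 = rotl(K, (3*4+13) mod 16) = rotl(K, 9) = 0x6D13
k_5 = rotl(K, (3*5+13) mod 16) = rotl(K, 12) = 0x689B
k_6 = rotl(K, (3*6+13) mod 16) = rotl(K, 15) = 0x44DB

0x44DB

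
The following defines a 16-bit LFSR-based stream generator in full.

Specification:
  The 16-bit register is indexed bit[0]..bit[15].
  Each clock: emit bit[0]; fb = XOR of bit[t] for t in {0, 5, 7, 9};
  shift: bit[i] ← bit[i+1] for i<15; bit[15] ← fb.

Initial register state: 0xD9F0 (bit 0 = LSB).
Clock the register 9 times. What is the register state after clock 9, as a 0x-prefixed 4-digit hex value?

reg_0 = 0xD9F0
clock 1: out=0, reg = 0x6CF8
clock 2: out=0, reg = 0x367C
clock 3: out=0, reg = 0x1B3E
clock 4: out=0, reg = 0x0D9F
clock 5: out=1, reg = 0x06CF
clock 6: out=1, reg = 0x8367
clock 7: out=1, reg = 0xC1B3
clock 8: out=1, reg = 0xE0D9
clock 9: out=1, reg = 0x706C

0x706C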